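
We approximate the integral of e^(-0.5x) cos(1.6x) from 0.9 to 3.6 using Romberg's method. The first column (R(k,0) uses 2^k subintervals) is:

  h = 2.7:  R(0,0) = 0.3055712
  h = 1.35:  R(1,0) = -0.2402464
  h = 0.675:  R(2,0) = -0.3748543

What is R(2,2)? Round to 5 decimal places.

R(1,1) = (4·(-0.2402464) − 0.3055712) / 3 = -0.4221856
R(2,1) = -0.3748543 + (-0.3748543 − (-0.2402464))/3 = -0.4197236
R(2,2) = -0.4197236 + (-0.4197236 − (-0.4221856))/15 = -0.4195595
(Column j=1 coincides with Simpson's rule on the same nodes.)

-0.41956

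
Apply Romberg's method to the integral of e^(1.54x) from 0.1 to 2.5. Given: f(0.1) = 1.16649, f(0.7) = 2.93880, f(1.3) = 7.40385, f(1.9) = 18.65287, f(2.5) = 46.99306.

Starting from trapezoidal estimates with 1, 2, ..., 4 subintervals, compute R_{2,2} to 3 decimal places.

R_{0,0} (trapezoid, 1 panel, h=2.4000): 57.79146
R_{1,0} (trapezoid, 2 panels, h=1.2000): 37.78035
R_{2,0} (trapezoid, 4 panels, h=0.6000): 31.84518
R_{1,1} = 37.78035 + (37.78035 − 57.79146)/3 = 31.10998
R_{2,1} = 31.84518 + (31.84518 − 37.78035)/3 = 29.86679
R_{2,2} = 29.86679 + (29.86679 − 31.10998)/15 = 29.78391

29.784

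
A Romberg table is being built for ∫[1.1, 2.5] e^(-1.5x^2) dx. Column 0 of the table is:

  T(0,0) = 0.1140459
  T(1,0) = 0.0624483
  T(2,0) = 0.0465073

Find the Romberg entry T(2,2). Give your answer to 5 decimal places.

0.04092

Richardson extrapolation on the trapezoidal column (denominator 4−1=3):
T(1,1) = (4·0.0624483 − 0.1140459) / 3 = 0.0452491
T(2,1) = (4·0.0465073 − 0.0624483) / 3 = 0.0411936
T(2,2) = 0.0411936 + (0.0411936 − 0.0452491)/15 = 0.0409232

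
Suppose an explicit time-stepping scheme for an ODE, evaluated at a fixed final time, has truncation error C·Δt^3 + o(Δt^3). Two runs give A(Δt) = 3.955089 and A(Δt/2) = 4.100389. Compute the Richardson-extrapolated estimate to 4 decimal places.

The leading error scales as Δt^3; refining by a factor of 2 reduces it by 2^3 = 8.
Extrapolated value = (8·A(Δt/2) − A(Δt)) / (8 − 1)
= (8·4.100389 − 3.955089) / 7
= 28.848023 / 7 = 4.121146

4.1211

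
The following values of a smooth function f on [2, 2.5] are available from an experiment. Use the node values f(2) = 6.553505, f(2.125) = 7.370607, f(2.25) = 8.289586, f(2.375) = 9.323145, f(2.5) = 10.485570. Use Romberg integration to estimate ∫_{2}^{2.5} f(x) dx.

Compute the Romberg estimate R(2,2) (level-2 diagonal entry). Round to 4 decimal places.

R(0,0) (trapezoid, 1 panel, h=0.5000): 4.259769
R(1,0) (trapezoid, 2 panels, h=0.2500): 4.202281
R(2,0) (trapezoid, 4 panels, h=0.1250): 4.187859
R(1,1) = 4.202281 + (4.202281 − 4.259769)/3 = 4.183118
R(2,1) = 4.187859 + (4.187859 − 4.202281)/3 = 4.183052
R(2,2) = 4.183052 + (4.183052 − 4.183118)/15 = 4.183048

4.1830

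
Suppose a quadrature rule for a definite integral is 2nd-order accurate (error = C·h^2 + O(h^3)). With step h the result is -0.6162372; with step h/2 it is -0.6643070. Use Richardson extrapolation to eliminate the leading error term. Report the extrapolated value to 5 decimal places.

-0.68033

Extrapolated value = (4·A(h/2) − A(h)) / (4 − 1)
= (4·(-0.6643070) − (-0.6162372)) / 3
= -2.0409908 / 3 = -0.6803303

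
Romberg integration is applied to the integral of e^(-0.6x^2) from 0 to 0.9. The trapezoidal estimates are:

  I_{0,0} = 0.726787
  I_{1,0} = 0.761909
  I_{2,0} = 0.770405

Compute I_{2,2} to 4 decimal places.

0.7732

I_{1,1} = (4·0.761909 − 0.726787) / 3 = 0.773616
I_{2,1} = (4·0.770405 − 0.761909) / 3 = 0.773237
I_{2,2} = 0.773237 + (0.773237 − 0.773616)/15 = 0.773212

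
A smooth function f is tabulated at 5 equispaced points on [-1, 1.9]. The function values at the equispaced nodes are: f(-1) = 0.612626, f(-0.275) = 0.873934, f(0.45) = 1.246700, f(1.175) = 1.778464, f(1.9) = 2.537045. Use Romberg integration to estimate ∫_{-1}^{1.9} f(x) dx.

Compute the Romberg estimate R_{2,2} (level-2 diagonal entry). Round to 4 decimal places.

3.9274

R_{0,0} (trapezoid, 1 panel, h=2.9000): 4.567023
R_{1,0} (trapezoid, 2 panels, h=1.4500): 4.091226
R_{2,0} (trapezoid, 4 panels, h=0.7250): 3.968602
R_{1,1} = 4.091226 + (4.091226 − 4.567023)/3 = 3.932627
R_{2,1} = 3.968602 + (3.968602 − 4.091226)/3 = 3.927727
R_{2,2} = 3.927727 + (3.927727 − 3.932627)/15 = 3.927400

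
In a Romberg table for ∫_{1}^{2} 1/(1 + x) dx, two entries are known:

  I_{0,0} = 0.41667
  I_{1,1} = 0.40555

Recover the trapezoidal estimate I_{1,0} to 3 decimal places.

From I_{1,1} = (4·I_{1,0} − I_{0,0})/3, solve for I_{1,0}:
4·I_{1,0} = 3·0.40555 + 0.41667 = 1.63332
I_{1,0} = 0.40833

0.408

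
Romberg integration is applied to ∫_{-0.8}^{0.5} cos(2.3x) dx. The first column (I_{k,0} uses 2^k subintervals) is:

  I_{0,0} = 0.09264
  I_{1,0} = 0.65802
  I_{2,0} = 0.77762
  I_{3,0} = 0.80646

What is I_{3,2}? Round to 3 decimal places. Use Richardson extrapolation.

0.816

I_{2,1} = 0.77762 + (0.77762 − 0.65802)/3 = 0.81749
I_{3,1} = (4·0.80646 − 0.77762) / 3 = 0.81607
I_{3,2} = 0.81607 + (0.81607 − 0.81749)/15 = 0.81598
(Column j=1 coincides with Simpson's rule on the same nodes.)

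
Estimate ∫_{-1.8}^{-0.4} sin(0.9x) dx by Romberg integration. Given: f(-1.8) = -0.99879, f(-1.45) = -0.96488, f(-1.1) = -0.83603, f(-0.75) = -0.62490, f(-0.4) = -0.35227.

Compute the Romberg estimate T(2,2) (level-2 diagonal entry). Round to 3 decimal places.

T(0,0) (trapezoid, 1 panel, h=1.4000): -0.94574
T(1,0) (trapezoid, 2 panels, h=0.7000): -1.05809
T(2,0) (trapezoid, 4 panels, h=0.3500): -1.08547
T(1,1) = -1.05809 + (-1.05809 − (-0.94574))/3 = -1.09554
T(2,1) = -1.08547 + (-1.08547 − (-1.05809))/3 = -1.09460
T(2,2) = -1.09460 + (-1.09460 − (-1.09554))/15 = -1.09454

-1.095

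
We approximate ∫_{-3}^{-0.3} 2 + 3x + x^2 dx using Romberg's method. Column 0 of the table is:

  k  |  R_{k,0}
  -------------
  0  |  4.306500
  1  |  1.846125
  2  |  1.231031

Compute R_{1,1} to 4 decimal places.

1.0260

R_{1,1} = 1.846125 + (1.846125 − 4.306500)/3 = 1.026000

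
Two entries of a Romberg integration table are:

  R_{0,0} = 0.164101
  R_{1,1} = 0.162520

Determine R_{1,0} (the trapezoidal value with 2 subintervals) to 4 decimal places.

From R_{1,1} = (4·R_{1,0} − R_{0,0})/3, solve for R_{1,0}:
4·R_{1,0} = 3·0.162520 + 0.164101 = 0.651661
R_{1,0} = 0.162915

0.1629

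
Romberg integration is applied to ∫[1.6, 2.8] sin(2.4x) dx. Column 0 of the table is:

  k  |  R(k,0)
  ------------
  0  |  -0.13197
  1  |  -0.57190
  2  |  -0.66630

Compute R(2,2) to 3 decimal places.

-0.696

Richardson extrapolation on the trapezoidal column (denominator 4−1=3):
R(1,1) = (4·(-0.57190) − (-0.13197)) / 3 = -0.71854
R(2,1) = -0.66630 + (-0.66630 − (-0.57190))/3 = -0.69777
R(2,2) = (16·(-0.69777) − (-0.71854)) / 15 = -0.69639
(Column j=1 coincides with Simpson's rule on the same nodes.)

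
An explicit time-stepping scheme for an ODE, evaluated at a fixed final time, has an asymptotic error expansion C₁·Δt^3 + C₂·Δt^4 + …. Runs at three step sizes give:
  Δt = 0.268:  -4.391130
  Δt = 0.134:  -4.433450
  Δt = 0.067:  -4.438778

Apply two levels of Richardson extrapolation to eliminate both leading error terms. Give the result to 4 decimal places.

-4.4395

First eliminate the Δt^3 term (factor 2^3 = 8):
  B₁ = (8·(-4.433450) − (-4.391130))/7 = -4.439496
  B₂ = (8·(-4.438778) − (-4.433450))/7 = -4.439539
Then eliminate the Δt^4 term (factor 2^4 = 16):
  (16·(-4.439539) − (-4.439496))/15 = -4.439542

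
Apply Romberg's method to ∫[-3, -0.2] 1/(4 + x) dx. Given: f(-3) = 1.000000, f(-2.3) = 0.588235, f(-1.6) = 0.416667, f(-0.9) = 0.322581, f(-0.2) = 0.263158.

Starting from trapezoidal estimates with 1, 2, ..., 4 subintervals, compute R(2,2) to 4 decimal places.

R(0,0) (trapezoid, 1 panel, h=2.8000): 1.768421
R(1,0) (trapezoid, 2 panels, h=1.4000): 1.467544
R(2,0) (trapezoid, 4 panels, h=0.7000): 1.371343
R(1,1) = 1.467544 + (1.467544 − 1.768421)/3 = 1.367252
R(2,1) = 1.371343 + (1.371343 − 1.467544)/3 = 1.339276
R(2,2) = 1.339276 + (1.339276 − 1.367252)/15 = 1.337411

1.3374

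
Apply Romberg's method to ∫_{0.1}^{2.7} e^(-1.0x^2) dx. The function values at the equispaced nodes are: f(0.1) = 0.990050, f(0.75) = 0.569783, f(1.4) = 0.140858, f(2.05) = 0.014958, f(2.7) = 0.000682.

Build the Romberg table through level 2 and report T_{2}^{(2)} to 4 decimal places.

0.7897

T_{0}^{(0)} (trapezoid, 1 panel, h=2.6000): 1.287952
T_{1}^{(0)} (trapezoid, 2 panels, h=1.3000): 0.827091
T_{2}^{(0)} (trapezoid, 4 panels, h=0.6500): 0.793627
T_{1}^{(1)} = 0.827091 + (0.827091 − 1.287952)/3 = 0.673471
T_{2}^{(1)} = 0.793627 + (0.793627 − 0.827091)/3 = 0.782472
T_{2}^{(2)} = 0.782472 + (0.782472 − 0.673471)/15 = 0.789739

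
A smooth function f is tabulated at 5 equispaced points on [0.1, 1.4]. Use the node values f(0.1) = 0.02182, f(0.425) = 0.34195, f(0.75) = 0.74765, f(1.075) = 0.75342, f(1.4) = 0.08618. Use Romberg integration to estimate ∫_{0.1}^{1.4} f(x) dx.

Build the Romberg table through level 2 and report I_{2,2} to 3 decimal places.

0.647

I_{0,0} (trapezoid, 1 panel, h=1.3000): 0.07020
I_{1,0} (trapezoid, 2 panels, h=0.6500): 0.52107
I_{2,0} (trapezoid, 4 panels, h=0.3250): 0.61653
I_{1,1} = 0.52107 + (0.52107 − 0.07020)/3 = 0.67136
I_{2,1} = 0.61653 + (0.61653 − 0.52107)/3 = 0.64835
I_{2,2} = 0.64835 + (0.64835 − 0.67136)/15 = 0.64682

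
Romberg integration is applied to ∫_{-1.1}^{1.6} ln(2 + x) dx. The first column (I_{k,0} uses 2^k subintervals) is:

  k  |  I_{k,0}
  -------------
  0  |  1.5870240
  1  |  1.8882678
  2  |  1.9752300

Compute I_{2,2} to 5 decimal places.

2.00525

I_{1,1} = (4·1.8882678 − 1.5870240) / 3 = 1.9886824
I_{2,1} = 1.9752300 + (1.9752300 − 1.8882678)/3 = 2.0042174
I_{2,2} = 2.0042174 + (2.0042174 − 1.9886824)/15 = 2.0052531
(Column j=1 coincides with Simpson's rule on the same nodes.)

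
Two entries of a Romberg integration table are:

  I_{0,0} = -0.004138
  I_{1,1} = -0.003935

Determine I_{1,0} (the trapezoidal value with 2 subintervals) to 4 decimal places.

-0.0040

From I_{1,1} = (4·I_{1,0} − I_{0,0})/3, solve for I_{1,0}:
4·I_{1,0} = 3·(-0.003935) + (-0.004138) = -0.015943
I_{1,0} = -0.003986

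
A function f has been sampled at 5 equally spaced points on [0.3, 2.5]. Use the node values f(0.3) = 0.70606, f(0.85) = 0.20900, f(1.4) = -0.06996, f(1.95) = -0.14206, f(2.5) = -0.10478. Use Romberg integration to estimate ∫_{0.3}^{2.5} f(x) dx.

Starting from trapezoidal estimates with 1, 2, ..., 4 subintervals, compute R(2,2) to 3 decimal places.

0.135

R(0,0) (trapezoid, 1 panel, h=2.2000): 0.66141
R(1,0) (trapezoid, 2 panels, h=1.1000): 0.25375
R(2,0) (trapezoid, 4 panels, h=0.5500): 0.16369
R(1,1) = 0.25375 + (0.25375 − 0.66141)/3 = 0.11786
R(2,1) = 0.16369 + (0.16369 − 0.25375)/3 = 0.13367
R(2,2) = 0.13367 + (0.13367 − 0.11786)/15 = 0.13472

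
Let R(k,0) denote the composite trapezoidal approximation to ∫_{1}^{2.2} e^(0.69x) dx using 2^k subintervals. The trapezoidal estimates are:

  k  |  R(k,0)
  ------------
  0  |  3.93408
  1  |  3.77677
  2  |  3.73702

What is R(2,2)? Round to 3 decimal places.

R(1,1) = (4·3.77677 − 3.93408) / 3 = 3.72433
R(2,1) = 3.73702 + (3.73702 − 3.77677)/3 = 3.72377
R(2,2) = (16·3.72377 − 3.72433) / 15 = 3.72373

3.724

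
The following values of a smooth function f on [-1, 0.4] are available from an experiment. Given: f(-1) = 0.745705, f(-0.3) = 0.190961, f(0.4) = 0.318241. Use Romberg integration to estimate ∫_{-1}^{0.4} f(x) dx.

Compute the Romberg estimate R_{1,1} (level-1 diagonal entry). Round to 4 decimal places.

R_{0,0} (trapezoid, 1 panel, h=1.4000): 0.744762
R_{1,0} (trapezoid, 2 panels, h=0.7000): 0.506054
R_{1,1} = 0.506054 + (0.506054 − 0.744762)/3 = 0.426485

0.4265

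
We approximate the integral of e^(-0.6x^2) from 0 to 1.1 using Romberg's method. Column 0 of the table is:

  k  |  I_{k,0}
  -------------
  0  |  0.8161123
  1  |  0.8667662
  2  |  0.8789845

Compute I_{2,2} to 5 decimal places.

0.88302

I_{1,1} = (4·0.8667662 − 0.8161123) / 3 = 0.8836508
I_{2,1} = 0.8789845 + (0.8789845 − 0.8667662)/3 = 0.8830573
I_{2,2} = (16·0.8830573 − 0.8836508) / 15 = 0.8830177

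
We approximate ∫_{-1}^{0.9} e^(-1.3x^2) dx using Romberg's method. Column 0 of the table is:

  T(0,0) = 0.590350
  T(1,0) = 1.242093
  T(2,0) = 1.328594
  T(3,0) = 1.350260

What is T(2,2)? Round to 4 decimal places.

T(1,1) = 1.242093 + (1.242093 − 0.590350)/3 = 1.459341
T(2,1) = (4·1.328594 − 1.242093) / 3 = 1.357428
T(2,2) = 1.357428 + (1.357428 − 1.459341)/15 = 1.350634
(Column j=1 coincides with Simpson's rule on the same nodes.)

1.3506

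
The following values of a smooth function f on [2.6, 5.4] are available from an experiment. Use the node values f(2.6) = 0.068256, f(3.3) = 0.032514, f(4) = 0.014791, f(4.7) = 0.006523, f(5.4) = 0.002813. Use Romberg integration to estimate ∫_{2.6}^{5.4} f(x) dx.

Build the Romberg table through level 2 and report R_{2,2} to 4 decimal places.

R_{0,0} (trapezoid, 1 panel, h=2.8000): 0.099497
R_{1,0} (trapezoid, 2 panels, h=1.4000): 0.070456
R_{2,0} (trapezoid, 4 panels, h=0.7000): 0.062554
R_{1,1} = 0.070456 + (0.070456 − 0.099497)/3 = 0.060776
R_{2,1} = 0.062554 + (0.062554 − 0.070456)/3 = 0.059920
R_{2,2} = 0.059920 + (0.059920 − 0.060776)/15 = 0.059863

0.0599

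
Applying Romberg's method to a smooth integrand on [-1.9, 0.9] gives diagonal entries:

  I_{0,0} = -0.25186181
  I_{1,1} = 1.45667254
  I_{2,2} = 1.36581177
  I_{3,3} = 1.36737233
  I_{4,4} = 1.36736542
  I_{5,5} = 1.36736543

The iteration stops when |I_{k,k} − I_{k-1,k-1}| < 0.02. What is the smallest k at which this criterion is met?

|I_{1,1} − I_{0,0}| = 1.70853435 ≥ 0.02
|I_{2,2} − I_{1,1}| = 0.09086077 ≥ 0.02
|I_{3,3} − I_{2,2}| = 0.00156056 < 0.02

k = 3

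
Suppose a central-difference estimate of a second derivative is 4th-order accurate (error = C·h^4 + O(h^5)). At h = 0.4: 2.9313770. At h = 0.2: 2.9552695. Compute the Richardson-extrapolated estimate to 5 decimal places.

2.95686

The leading error scales as h^4; refining by a factor of 2 reduces it by 2^4 = 16.
Extrapolated value = (16·A(h/2) − A(h)) / (16 − 1)
= (16·2.9552695 − 2.9313770) / 15
= 44.3529350 / 15 = 2.9568623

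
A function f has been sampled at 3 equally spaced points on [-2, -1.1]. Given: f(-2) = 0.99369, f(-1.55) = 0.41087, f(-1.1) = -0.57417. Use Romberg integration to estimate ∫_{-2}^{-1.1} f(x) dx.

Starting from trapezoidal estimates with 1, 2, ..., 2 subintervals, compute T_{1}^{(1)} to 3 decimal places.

T_{0}^{(0)} (trapezoid, 1 panel, h=0.9000): 0.18878
T_{1}^{(0)} (trapezoid, 2 panels, h=0.4500): 0.27928
T_{1}^{(1)} = 0.27928 + (0.27928 − 0.18878)/3 = 0.30945

0.309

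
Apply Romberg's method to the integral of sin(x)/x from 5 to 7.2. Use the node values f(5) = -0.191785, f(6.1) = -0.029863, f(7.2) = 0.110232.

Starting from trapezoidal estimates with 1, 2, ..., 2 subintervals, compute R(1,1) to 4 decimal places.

R(0,0) (trapezoid, 1 panel, h=2.2000): -0.089708
R(1,0) (trapezoid, 2 panels, h=1.1000): -0.077703
R(1,1) = -0.077703 + (-0.077703 − (-0.089708))/3 = -0.073701

-0.0737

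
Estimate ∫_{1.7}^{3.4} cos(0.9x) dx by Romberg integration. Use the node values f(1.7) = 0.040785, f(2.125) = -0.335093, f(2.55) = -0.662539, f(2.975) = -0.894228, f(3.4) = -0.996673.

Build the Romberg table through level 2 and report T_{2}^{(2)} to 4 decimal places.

T_{0}^{(0)} (trapezoid, 1 panel, h=1.7000): -0.812505
T_{1}^{(0)} (trapezoid, 2 panels, h=0.8500): -0.969411
T_{2}^{(0)} (trapezoid, 4 panels, h=0.4250): -1.007167
T_{1}^{(1)} = -0.969411 + (-0.969411 − (-0.812505))/3 = -1.021713
T_{2}^{(1)} = -1.007167 + (-1.007167 − (-0.969411))/3 = -1.019752
T_{2}^{(2)} = -1.019752 + (-1.019752 − (-1.021713))/15 = -1.019621

-1.0196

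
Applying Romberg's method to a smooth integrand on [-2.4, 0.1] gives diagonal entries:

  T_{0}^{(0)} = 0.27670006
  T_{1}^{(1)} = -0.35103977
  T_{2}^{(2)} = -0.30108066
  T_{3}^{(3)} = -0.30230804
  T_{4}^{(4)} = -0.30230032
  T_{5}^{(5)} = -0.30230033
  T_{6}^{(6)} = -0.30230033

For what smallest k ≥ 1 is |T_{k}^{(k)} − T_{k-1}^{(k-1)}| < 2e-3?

k = 3

|T_{1}^{(1)} − T_{0}^{(0)}| = 0.62773983 ≥ 2e-3
|T_{2}^{(2)} − T_{1}^{(1)}| = 0.04995911 ≥ 2e-3
|T_{3}^{(3)} − T_{2}^{(2)}| = 0.00122738 < 2e-3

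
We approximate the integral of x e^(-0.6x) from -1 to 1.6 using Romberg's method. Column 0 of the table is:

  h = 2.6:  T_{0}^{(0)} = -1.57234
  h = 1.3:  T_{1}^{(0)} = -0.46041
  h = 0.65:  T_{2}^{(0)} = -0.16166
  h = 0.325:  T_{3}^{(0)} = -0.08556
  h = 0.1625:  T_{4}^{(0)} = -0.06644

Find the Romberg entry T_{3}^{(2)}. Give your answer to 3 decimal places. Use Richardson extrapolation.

-0.060

Richardson extrapolation on the trapezoidal column (denominator 4−1=3):
T_{2}^{(1)} = -0.16166 + (-0.16166 − (-0.46041))/3 = -0.06208
T_{3}^{(1)} = (4·(-0.08556) − (-0.16166)) / 3 = -0.06019
T_{3}^{(2)} = (16·(-0.06019) − (-0.06208)) / 15 = -0.06006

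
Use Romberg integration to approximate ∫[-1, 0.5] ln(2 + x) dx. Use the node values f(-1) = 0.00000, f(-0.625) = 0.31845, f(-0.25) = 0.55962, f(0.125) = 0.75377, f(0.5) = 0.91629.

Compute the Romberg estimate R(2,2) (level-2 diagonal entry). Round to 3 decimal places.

R(0,0) (trapezoid, 1 panel, h=1.5000): 0.68722
R(1,0) (trapezoid, 2 panels, h=0.7500): 0.76332
R(2,0) (trapezoid, 4 panels, h=0.3750): 0.78374
R(1,1) = 0.76332 + (0.76332 − 0.68722)/3 = 0.78869
R(2,1) = 0.78374 + (0.78374 − 0.76332)/3 = 0.79055
R(2,2) = 0.79055 + (0.79055 − 0.78869)/15 = 0.79067

0.791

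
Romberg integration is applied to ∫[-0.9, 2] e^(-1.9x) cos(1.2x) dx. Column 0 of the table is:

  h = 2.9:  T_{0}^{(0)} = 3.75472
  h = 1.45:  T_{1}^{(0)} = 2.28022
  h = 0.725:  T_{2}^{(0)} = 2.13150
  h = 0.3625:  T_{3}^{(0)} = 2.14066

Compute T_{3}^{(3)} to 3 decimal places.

2.149

T_{1}^{(1)} = (4·2.28022 − 3.75472) / 3 = 1.78872
T_{2}^{(1)} = 2.13150 + (2.13150 − 2.28022)/3 = 2.08193
T_{3}^{(1)} = 2.14066 + (2.14066 − 2.13150)/3 = 2.14371
T_{2}^{(2)} = (16·2.08193 − 1.78872) / 15 = 2.10148
T_{3}^{(2)} = 2.14371 + (2.14371 − 2.08193)/15 = 2.14783
T_{3}^{(3)} = 2.14783 + (2.14783 − 2.10148)/63 = 2.14857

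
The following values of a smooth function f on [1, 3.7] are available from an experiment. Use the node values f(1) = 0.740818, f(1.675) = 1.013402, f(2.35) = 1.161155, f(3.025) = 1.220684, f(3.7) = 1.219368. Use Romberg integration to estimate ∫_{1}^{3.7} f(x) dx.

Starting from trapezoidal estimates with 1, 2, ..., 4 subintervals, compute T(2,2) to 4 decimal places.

T(0,0) (trapezoid, 1 panel, h=2.7000): 2.646251
T(1,0) (trapezoid, 2 panels, h=1.3500): 2.890685
T(2,0) (trapezoid, 4 panels, h=0.6750): 2.953350
T(1,1) = 2.890685 + (2.890685 − 2.646251)/3 = 2.972163
T(2,1) = 2.953350 + (2.953350 − 2.890685)/3 = 2.974238
T(2,2) = 2.974238 + (2.974238 − 2.972163)/15 = 2.974376

2.9744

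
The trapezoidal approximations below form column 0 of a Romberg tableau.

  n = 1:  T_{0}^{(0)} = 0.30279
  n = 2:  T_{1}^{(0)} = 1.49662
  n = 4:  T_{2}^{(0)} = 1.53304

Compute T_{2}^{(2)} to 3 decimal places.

1.522

Richardson extrapolation on the trapezoidal column (denominator 4−1=3):
T_{1}^{(1)} = 1.49662 + (1.49662 − 0.30279)/3 = 1.89456
T_{2}^{(1)} = (4·1.53304 − 1.49662) / 3 = 1.54518
T_{2}^{(2)} = (16·1.54518 − 1.89456) / 15 = 1.52189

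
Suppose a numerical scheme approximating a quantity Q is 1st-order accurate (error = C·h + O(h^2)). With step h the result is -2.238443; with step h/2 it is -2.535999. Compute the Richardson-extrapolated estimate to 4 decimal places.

-2.8336

The leading error scales as h; refining by a factor of 2 reduces it by 2^1 = 2.
Extrapolated value = (2·A(h/2) − A(h)) / (2 − 1)
= (2·(-2.535999) − (-2.238443)) / 1
= -2.833555 / 1 = -2.833555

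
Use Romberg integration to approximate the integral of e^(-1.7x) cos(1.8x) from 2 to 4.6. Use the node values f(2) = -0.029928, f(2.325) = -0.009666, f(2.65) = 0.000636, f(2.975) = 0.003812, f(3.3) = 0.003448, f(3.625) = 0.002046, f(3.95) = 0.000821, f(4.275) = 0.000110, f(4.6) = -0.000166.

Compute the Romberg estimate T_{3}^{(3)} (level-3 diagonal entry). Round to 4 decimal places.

-0.0038

T_{0}^{(0)} (trapezoid, 1 panel, h=2.6000): -0.039122
T_{1}^{(0)} (trapezoid, 2 panels, h=1.3000): -0.015079
T_{2}^{(0)} (trapezoid, 4 panels, h=0.6500): -0.006592
T_{3}^{(0)} (trapezoid, 8 panels, h=0.3250): -0.004498
T_{1}^{(1)} = -0.015079 + (-0.015079 − (-0.039122))/3 = -0.007065
T_{2}^{(1)} = -0.006592 + (-0.006592 − (-0.015079))/3 = -0.003763
T_{3}^{(1)} = -0.004498 + (-0.004498 − (-0.006592))/3 = -0.003800
T_{2}^{(2)} = -0.003763 + (-0.003763 − (-0.007065))/15 = -0.003543
T_{3}^{(2)} = -0.003800 + (-0.003800 − (-0.003763))/15 = -0.003802
T_{3}^{(3)} = -0.003802 + (-0.003802 − (-0.003543))/63 = -0.003806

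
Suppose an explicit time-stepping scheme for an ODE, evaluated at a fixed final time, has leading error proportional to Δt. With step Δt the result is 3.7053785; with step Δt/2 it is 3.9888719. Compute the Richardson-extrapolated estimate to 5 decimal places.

4.27237

The leading error scales as Δt; refining by a factor of 2 reduces it by 2^1 = 2.
Extrapolated value = (2·A(Δt/2) − A(Δt)) / (2 − 1)
= (2·3.9888719 − 3.7053785) / 1
= 4.2723653 / 1 = 4.2723653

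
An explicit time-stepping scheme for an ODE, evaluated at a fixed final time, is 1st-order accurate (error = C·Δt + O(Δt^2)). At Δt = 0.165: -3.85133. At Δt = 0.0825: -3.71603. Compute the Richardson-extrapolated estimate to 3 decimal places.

-3.581

The leading error scales as Δt; refining by a factor of 2 reduces it by 2^1 = 2.
Extrapolated value = (2·A(Δt/2) − A(Δt)) / (2 − 1)
= (2·(-3.71603) − (-3.85133)) / 1
= -3.58073 / 1 = -3.58073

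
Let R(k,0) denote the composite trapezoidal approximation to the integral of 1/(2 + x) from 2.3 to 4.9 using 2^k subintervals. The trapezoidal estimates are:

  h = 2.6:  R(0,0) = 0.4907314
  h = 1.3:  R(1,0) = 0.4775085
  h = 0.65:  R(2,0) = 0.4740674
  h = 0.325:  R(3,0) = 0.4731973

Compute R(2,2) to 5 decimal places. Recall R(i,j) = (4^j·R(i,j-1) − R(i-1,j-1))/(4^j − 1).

0.47291

Richardson extrapolation on the trapezoidal column (denominator 4−1=3):
R(1,1) = 0.4775085 + (0.4775085 − 0.4907314)/3 = 0.4731009
R(2,1) = (4·0.4740674 − 0.4775085) / 3 = 0.4729204
R(2,2) = (16·0.4729204 − 0.4731009) / 15 = 0.4729084
(Column j=1 coincides with Simpson's rule on the same nodes.)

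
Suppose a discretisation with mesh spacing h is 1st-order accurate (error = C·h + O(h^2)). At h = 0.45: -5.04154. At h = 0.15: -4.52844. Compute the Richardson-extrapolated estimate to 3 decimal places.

-4.272

Extrapolated value = (3·A(h/3) − A(h)) / (3 − 1)
= (3·(-4.52844) − (-5.04154)) / 2
= -8.54378 / 2 = -4.27189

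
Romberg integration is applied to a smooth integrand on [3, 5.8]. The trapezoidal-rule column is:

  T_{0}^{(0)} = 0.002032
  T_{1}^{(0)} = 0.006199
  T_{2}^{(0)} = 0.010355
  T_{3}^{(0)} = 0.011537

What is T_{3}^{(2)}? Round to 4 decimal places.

T_{2}^{(1)} = 0.010355 + (0.010355 − 0.006199)/3 = 0.011740
T_{3}^{(1)} = 0.011537 + (0.011537 − 0.010355)/3 = 0.011931
T_{3}^{(2)} = 0.011931 + (0.011931 − 0.011740)/15 = 0.011944

0.0119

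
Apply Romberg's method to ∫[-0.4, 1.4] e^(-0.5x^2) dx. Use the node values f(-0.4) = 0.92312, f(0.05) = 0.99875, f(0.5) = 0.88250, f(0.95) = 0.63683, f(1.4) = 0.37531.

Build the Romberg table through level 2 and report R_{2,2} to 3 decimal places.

1.440

R_{0,0} (trapezoid, 1 panel, h=1.8000): 1.16859
R_{1,0} (trapezoid, 2 panels, h=0.9000): 1.37854
R_{2,0} (trapezoid, 4 panels, h=0.4500): 1.42528
R_{1,1} = 1.37854 + (1.37854 − 1.16859)/3 = 1.44852
R_{2,1} = 1.42528 + (1.42528 − 1.37854)/3 = 1.44086
R_{2,2} = 1.44086 + (1.44086 − 1.44852)/15 = 1.44035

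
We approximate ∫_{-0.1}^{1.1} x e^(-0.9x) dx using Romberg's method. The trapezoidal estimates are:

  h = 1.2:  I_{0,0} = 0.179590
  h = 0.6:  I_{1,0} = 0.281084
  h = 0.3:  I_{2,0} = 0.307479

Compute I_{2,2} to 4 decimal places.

I_{1,1} = (4·0.281084 − 0.179590) / 3 = 0.314915
I_{2,1} = (4·0.307479 − 0.281084) / 3 = 0.316277
I_{2,2} = (16·0.316277 − 0.314915) / 15 = 0.316368

0.3164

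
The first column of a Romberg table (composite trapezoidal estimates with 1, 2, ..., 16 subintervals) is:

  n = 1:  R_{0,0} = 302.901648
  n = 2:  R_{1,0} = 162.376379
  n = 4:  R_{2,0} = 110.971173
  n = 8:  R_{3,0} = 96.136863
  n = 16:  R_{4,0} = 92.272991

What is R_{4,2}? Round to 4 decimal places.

Richardson extrapolation on the trapezoidal column (denominator 4−1=3):
R_{3,1} = (4·96.136863 − 110.971173) / 3 = 91.192093
R_{4,1} = 92.272991 + (92.272991 − 96.136863)/3 = 90.985034
R_{4,2} = 90.985034 + (90.985034 − 91.192093)/15 = 90.971230

90.9712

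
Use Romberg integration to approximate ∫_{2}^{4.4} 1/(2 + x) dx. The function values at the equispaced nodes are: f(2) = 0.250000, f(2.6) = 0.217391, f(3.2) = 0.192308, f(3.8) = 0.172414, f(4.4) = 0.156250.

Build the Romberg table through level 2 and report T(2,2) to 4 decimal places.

0.4700

T(0,0) (trapezoid, 1 panel, h=2.4000): 0.487500
T(1,0) (trapezoid, 2 panels, h=1.2000): 0.474520
T(2,0) (trapezoid, 4 panels, h=0.6000): 0.471143
T(1,1) = 0.474520 + (0.474520 − 0.487500)/3 = 0.470193
T(2,1) = 0.471143 + (0.471143 − 0.474520)/3 = 0.470017
T(2,2) = 0.470017 + (0.470017 − 0.470193)/15 = 0.470005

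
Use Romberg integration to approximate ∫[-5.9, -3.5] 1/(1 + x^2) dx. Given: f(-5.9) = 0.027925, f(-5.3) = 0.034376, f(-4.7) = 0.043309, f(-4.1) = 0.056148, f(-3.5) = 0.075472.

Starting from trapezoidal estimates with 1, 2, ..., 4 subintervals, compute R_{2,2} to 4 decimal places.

0.1104

R_{0,0} (trapezoid, 1 panel, h=2.4000): 0.124076
R_{1,0} (trapezoid, 2 panels, h=1.2000): 0.114009
R_{2,0} (trapezoid, 4 panels, h=0.6000): 0.111319
R_{1,1} = 0.114009 + (0.114009 − 0.124076)/3 = 0.110653
R_{2,1} = 0.111319 + (0.111319 − 0.114009)/3 = 0.110422
R_{2,2} = 0.110422 + (0.110422 − 0.110653)/15 = 0.110407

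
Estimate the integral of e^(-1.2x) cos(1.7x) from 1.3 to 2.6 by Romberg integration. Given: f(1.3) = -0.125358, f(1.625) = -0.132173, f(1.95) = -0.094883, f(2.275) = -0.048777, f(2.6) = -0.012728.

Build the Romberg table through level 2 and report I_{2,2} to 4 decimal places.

I_{0,0} (trapezoid, 1 panel, h=1.3000): -0.089756
I_{1,0} (trapezoid, 2 panels, h=0.6500): -0.106552
I_{2,0} (trapezoid, 4 panels, h=0.3250): -0.112085
I_{1,1} = -0.106552 + (-0.106552 − (-0.089756))/3 = -0.112151
I_{2,1} = -0.112085 + (-0.112085 − (-0.106552))/3 = -0.113929
I_{2,2} = -0.113929 + (-0.113929 − (-0.112151))/15 = -0.114048

-0.1140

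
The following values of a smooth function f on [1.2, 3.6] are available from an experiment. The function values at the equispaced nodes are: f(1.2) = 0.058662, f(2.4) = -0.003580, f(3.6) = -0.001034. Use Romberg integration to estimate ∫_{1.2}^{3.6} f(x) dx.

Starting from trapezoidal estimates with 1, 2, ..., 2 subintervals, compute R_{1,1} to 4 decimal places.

R_{0,0} (trapezoid, 1 panel, h=2.4000): 0.069154
R_{1,0} (trapezoid, 2 panels, h=1.2000): 0.030281
R_{1,1} = 0.030281 + (0.030281 − 0.069154)/3 = 0.017323

0.0173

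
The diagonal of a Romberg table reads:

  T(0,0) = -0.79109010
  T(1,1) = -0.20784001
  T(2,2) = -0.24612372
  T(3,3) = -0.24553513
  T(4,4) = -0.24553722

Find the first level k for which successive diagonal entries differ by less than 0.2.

k = 2

|T(1,1) − T(0,0)| = 0.58325009 ≥ 0.2
|T(2,2) − T(1,1)| = 0.03828371 < 0.2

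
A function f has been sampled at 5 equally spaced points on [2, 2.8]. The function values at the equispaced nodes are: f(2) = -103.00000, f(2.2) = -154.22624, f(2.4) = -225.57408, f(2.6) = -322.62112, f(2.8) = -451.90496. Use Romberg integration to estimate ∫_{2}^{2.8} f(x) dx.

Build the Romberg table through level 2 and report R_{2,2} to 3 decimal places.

R_{0,0} (trapezoid, 1 panel, h=0.8000): -221.96198
R_{1,0} (trapezoid, 2 panels, h=0.4000): -201.21062
R_{2,0} (trapezoid, 4 panels, h=0.2000): -195.97478
R_{1,1} = -201.21062 + (-201.21062 − (-221.96198))/3 = -194.29350
R_{2,1} = -195.97478 + (-195.97478 − (-201.21062))/3 = -194.22950
R_{2,2} = -194.22950 + (-194.22950 − (-194.29350))/15 = -194.22523

-194.225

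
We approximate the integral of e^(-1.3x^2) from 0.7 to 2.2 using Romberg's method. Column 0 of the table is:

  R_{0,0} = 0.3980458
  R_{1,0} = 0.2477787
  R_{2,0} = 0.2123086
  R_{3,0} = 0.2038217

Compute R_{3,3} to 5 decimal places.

R_{1,1} = 0.2477787 + (0.2477787 − 0.3980458)/3 = 0.1976897
R_{2,1} = (4·0.2123086 − 0.2477787) / 3 = 0.2004852
R_{3,1} = 0.2038217 + (0.2038217 − 0.2123086)/3 = 0.2009927
R_{2,2} = 0.2004852 + (0.2004852 − 0.1976897)/15 = 0.2006716
R_{3,2} = (16·0.2009927 − 0.2004852) / 15 = 0.2010265
R_{3,3} = 0.2010265 + (0.2010265 − 0.2006716)/63 = 0.2010321

0.20103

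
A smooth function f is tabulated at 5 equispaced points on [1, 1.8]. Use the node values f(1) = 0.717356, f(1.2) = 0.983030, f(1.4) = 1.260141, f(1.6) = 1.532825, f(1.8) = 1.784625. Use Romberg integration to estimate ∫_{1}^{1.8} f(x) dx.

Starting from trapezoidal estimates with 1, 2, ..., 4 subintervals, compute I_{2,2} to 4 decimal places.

I_{0,0} (trapezoid, 1 panel, h=0.8000): 1.000792
I_{1,0} (trapezoid, 2 panels, h=0.4000): 1.004453
I_{2,0} (trapezoid, 4 panels, h=0.2000): 1.005397
I_{1,1} = 1.004453 + (1.004453 − 1.000792)/3 = 1.005673
I_{2,1} = 1.005397 + (1.005397 − 1.004453)/3 = 1.005712
I_{2,2} = 1.005712 + (1.005712 − 1.005673)/15 = 1.005715

1.0057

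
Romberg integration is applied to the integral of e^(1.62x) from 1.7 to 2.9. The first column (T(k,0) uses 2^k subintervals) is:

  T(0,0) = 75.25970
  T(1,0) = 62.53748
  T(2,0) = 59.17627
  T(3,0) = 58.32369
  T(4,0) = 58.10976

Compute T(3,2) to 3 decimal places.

T(2,1) = 59.17627 + (59.17627 − 62.53748)/3 = 58.05587
T(3,1) = 58.32369 + (58.32369 − 59.17627)/3 = 58.03950
T(3,2) = (16·58.03950 − 58.05587) / 15 = 58.03841

58.038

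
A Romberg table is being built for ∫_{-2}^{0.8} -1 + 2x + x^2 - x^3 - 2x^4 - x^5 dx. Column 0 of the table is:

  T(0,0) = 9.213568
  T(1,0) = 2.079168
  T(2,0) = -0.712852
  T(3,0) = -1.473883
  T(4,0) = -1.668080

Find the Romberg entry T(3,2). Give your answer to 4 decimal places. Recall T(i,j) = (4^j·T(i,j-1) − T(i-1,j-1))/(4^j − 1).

-1.7332

T(2,1) = -0.712852 + (-0.712852 − 2.079168)/3 = -1.643525
T(3,1) = (4·(-1.473883) − (-0.712852)) / 3 = -1.727560
T(3,2) = (16·(-1.727560) − (-1.643525)) / 15 = -1.733162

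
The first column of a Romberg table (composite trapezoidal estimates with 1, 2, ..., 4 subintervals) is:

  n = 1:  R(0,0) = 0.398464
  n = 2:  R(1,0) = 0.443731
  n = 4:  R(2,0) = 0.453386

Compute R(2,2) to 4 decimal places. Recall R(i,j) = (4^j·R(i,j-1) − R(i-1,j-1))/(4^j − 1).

R(1,1) = 0.443731 + (0.443731 − 0.398464)/3 = 0.458820
R(2,1) = 0.453386 + (0.453386 − 0.443731)/3 = 0.456604
R(2,2) = (16·0.456604 − 0.458820) / 15 = 0.456456

0.4565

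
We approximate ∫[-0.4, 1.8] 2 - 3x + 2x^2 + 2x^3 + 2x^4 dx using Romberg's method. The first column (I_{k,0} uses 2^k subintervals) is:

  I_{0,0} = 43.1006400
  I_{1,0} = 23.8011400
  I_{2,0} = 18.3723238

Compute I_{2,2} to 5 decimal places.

I_{1,1} = 23.8011400 + (23.8011400 − 43.1006400)/3 = 17.3679733
I_{2,1} = (4·18.3723238 − 23.8011400) / 3 = 16.5627184
I_{2,2} = (16·16.5627184 − 17.3679733) / 15 = 16.5090347
(Column j=1 coincides with Simpson's rule on the same nodes.)

16.50903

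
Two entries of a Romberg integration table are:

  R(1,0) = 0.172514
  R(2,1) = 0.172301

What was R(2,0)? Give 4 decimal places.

0.1724

From R(2,1) = (4·R(2,0) − R(1,0))/3, solve for R(2,0):
4·R(2,0) = 3·0.172301 + 0.172514 = 0.689417
R(2,0) = 0.172354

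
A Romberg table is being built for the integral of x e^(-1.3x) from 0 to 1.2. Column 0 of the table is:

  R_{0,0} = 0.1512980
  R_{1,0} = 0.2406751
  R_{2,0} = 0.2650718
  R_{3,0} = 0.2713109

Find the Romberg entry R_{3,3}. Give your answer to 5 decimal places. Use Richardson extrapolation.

Richardson extrapolation on the trapezoidal column (denominator 4−1=3):
R_{1,1} = (4·0.2406751 − 0.1512980) / 3 = 0.2704675
R_{2,1} = (4·0.2650718 − 0.2406751) / 3 = 0.2732040
R_{3,1} = 0.2713109 + (0.2713109 − 0.2650718)/3 = 0.2733906
R_{2,2} = 0.2732040 + (0.2732040 − 0.2704675)/15 = 0.2733864
R_{3,2} = 0.2733906 + (0.2733906 − 0.2732040)/15 = 0.2734030
R_{3,3} = (64·0.2734030 − 0.2733864) / 63 = 0.2734033

0.27340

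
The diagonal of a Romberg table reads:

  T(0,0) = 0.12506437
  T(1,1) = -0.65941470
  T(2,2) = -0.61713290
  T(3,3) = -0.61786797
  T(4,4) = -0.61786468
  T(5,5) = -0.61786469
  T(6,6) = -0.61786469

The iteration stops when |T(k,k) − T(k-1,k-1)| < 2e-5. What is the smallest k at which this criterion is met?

|T(1,1) − T(0,0)| = 0.78447907 ≥ 2e-5
|T(2,2) − T(1,1)| = 0.04228180 ≥ 2e-5
|T(3,3) − T(2,2)| = 0.00073507 ≥ 2e-5
|T(4,4) − T(3,3)| = 0.00000329 < 2e-5

k = 4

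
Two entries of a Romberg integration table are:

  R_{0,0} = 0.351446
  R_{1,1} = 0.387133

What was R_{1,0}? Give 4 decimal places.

0.3782

From R_{1,1} = (4·R_{1,0} − R_{0,0})/3, solve for R_{1,0}:
4·R_{1,0} = 3·0.387133 + 0.351446 = 1.512845
R_{1,0} = 0.378211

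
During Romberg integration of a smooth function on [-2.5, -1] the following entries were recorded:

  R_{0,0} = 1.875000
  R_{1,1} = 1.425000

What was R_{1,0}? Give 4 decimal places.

From R_{1,1} = (4·R_{1,0} − R_{0,0})/3, solve for R_{1,0}:
4·R_{1,0} = 3·1.425000 + 1.875000 = 6.150000
R_{1,0} = 1.537500

1.5375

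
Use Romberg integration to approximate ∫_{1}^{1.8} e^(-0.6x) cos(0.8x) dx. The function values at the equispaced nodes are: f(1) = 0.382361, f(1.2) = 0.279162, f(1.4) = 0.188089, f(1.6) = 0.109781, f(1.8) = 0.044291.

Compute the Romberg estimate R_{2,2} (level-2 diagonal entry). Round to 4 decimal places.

0.1572

R_{0,0} (trapezoid, 1 panel, h=0.8000): 0.170661
R_{1,0} (trapezoid, 2 panels, h=0.4000): 0.160566
R_{2,0} (trapezoid, 4 panels, h=0.2000): 0.158072
R_{1,1} = 0.160566 + (0.160566 − 0.170661)/3 = 0.157201
R_{2,1} = 0.158072 + (0.158072 − 0.160566)/3 = 0.157241
R_{2,2} = 0.157241 + (0.157241 − 0.157201)/15 = 0.157244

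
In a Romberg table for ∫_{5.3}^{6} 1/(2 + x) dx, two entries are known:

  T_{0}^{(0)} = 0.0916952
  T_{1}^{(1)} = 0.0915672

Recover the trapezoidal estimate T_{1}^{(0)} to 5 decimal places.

0.09160

From T_{1}^{(1)} = (4·T_{1}^{(0)} − T_{0}^{(0)})/3, solve for T_{1}^{(0)}:
4·T_{1}^{(0)} = 3·0.0915672 + 0.0916952 = 0.3663968
T_{1}^{(0)} = 0.0915992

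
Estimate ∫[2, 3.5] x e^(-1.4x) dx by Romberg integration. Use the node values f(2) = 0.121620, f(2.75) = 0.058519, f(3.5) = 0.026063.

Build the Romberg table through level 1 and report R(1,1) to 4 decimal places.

0.0954

R(0,0) (trapezoid, 1 panel, h=1.5000): 0.110762
R(1,0) (trapezoid, 2 panels, h=0.7500): 0.099270
R(1,1) = 0.099270 + (0.099270 − 0.110762)/3 = 0.095439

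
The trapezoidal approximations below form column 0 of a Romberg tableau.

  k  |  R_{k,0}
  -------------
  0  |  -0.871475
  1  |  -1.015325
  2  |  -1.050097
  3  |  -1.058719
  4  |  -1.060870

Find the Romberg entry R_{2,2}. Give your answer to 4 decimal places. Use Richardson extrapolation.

Richardson extrapolation on the trapezoidal column (denominator 4−1=3):
R_{1,1} = -1.015325 + (-1.015325 − (-0.871475))/3 = -1.063275
R_{2,1} = -1.050097 + (-1.050097 − (-1.015325))/3 = -1.061688
R_{2,2} = (16·(-1.061688) − (-1.063275)) / 15 = -1.061582

-1.0616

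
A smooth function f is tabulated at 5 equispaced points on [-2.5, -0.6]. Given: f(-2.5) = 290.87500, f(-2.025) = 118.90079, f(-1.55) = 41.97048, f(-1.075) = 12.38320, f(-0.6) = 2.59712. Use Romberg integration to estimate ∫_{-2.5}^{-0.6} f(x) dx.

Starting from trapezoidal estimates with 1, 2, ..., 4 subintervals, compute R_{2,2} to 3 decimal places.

142.691

R_{0,0} (trapezoid, 1 panel, h=1.9000): 278.79851
R_{1,0} (trapezoid, 2 panels, h=0.9500): 179.27121
R_{2,0} (trapezoid, 4 panels, h=0.4750): 151.99550
R_{1,1} = 179.27121 + (179.27121 − 278.79851)/3 = 146.09544
R_{2,1} = 151.99550 + (151.99550 − 179.27121)/3 = 142.90360
R_{2,2} = 142.90360 + (142.90360 − 146.09544)/15 = 142.69081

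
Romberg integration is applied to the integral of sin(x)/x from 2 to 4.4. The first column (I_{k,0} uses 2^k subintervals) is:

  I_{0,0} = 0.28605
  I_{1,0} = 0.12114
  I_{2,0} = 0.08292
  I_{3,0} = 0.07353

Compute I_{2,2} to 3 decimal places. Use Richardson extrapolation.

I_{1,1} = 0.12114 + (0.12114 − 0.28605)/3 = 0.06617
I_{2,1} = (4·0.08292 − 0.12114) / 3 = 0.07018
I_{2,2} = 0.07018 + (0.07018 − 0.06617)/15 = 0.07045

0.070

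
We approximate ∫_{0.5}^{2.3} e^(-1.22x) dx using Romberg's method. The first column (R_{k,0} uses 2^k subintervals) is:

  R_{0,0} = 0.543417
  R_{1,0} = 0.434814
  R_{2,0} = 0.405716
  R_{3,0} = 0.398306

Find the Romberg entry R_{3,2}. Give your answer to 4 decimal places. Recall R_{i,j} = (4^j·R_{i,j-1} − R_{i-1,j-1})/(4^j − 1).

Richardson extrapolation on the trapezoidal column (denominator 4−1=3):
R_{2,1} = 0.405716 + (0.405716 − 0.434814)/3 = 0.396017
R_{3,1} = 0.398306 + (0.398306 − 0.405716)/3 = 0.395836
R_{3,2} = (16·0.395836 − 0.396017) / 15 = 0.395824

0.3958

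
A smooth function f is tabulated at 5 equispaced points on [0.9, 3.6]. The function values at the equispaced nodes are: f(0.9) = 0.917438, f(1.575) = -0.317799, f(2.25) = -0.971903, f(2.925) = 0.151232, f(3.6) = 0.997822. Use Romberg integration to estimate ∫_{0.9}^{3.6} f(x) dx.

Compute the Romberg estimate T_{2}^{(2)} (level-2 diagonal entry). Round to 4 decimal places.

-0.1076

T_{0}^{(0)} (trapezoid, 1 panel, h=2.7000): 2.585601
T_{1}^{(0)} (trapezoid, 2 panels, h=1.3500): -0.019269
T_{2}^{(0)} (trapezoid, 4 panels, h=0.6750): -0.122067
T_{1}^{(1)} = -0.019269 + (-0.019269 − 2.585601)/3 = -0.887559
T_{2}^{(1)} = -0.122067 + (-0.122067 − (-0.019269))/3 = -0.156333
T_{2}^{(2)} = -0.156333 + (-0.156333 − (-0.887559))/15 = -0.107585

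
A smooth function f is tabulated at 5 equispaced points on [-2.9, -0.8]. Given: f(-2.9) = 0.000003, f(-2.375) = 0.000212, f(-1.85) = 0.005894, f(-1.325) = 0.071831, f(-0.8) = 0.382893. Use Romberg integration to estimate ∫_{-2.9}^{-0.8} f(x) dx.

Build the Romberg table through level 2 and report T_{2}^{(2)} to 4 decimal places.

T_{0}^{(0)} (trapezoid, 1 panel, h=2.1000): 0.402041
T_{1}^{(0)} (trapezoid, 2 panels, h=1.0500): 0.207209
T_{2}^{(0)} (trapezoid, 4 panels, h=0.5250): 0.141427
T_{1}^{(1)} = 0.207209 + (0.207209 − 0.402041)/3 = 0.142265
T_{2}^{(1)} = 0.141427 + (0.141427 − 0.207209)/3 = 0.119500
T_{2}^{(2)} = 0.119500 + (0.119500 − 0.142265)/15 = 0.117982

0.1180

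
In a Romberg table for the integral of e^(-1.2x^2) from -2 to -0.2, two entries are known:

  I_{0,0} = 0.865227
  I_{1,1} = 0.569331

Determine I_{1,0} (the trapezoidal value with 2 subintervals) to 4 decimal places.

0.6433

From I_{1,1} = (4·I_{1,0} − I_{0,0})/3, solve for I_{1,0}:
4·I_{1,0} = 3·0.569331 + 0.865227 = 2.573220
I_{1,0} = 0.643305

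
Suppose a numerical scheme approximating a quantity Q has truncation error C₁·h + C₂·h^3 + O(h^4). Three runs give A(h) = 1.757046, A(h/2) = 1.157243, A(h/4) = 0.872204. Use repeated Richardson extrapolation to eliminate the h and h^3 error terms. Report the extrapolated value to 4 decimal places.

0.5914

First eliminate the h term (factor 2^1 = 2):
  B₁ = (2·1.157243 − 1.757046)/1 = 0.557440
  B₂ = (2·0.872204 − 1.157243)/1 = 0.587165
Then eliminate the h^3 term (factor 2^3 = 8):
  (8·0.587165 − 0.557440)/7 = 0.591411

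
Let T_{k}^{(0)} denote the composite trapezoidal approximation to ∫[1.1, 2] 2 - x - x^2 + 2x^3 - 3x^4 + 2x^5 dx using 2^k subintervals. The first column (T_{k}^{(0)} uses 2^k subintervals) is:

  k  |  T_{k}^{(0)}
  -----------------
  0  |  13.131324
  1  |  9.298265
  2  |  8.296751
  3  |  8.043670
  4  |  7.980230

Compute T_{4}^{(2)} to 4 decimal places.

7.9591

Richardson extrapolation on the trapezoidal column (denominator 4−1=3):
T_{3}^{(1)} = 8.043670 + (8.043670 − 8.296751)/3 = 7.959310
T_{4}^{(1)} = 7.980230 + (7.980230 − 8.043670)/3 = 7.959083
T_{4}^{(2)} = 7.959083 + (7.959083 − 7.959310)/15 = 7.959068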